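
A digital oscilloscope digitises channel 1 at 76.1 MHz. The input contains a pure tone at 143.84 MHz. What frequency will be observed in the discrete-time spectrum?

8.36 MHz

143.84 MHz mod fs = 67.74 MHz.
67.74 MHz > fs/2 = 38.05 MHz, folds to fs − 67.74 MHz = 8.36 MHz.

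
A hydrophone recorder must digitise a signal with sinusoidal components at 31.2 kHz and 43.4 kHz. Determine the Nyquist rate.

Highest-frequency component: 43.4 kHz.
Nyquist rate = 2 × 43.4 kHz = 86.8 kHz.

86.8 kHz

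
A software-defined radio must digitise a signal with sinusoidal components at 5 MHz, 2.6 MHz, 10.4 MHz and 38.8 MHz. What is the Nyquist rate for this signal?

Highest-frequency component: 38.8 MHz.
Nyquist rate = 2 × 38.8 MHz = 77.6 MHz.

77.6 MHz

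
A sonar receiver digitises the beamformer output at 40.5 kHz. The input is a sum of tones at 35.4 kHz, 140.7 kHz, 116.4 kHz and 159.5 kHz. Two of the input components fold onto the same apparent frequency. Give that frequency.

5.1 kHz

fs/2 = 20.25 kHz.
35.4 kHz > fs/2 = 20.25 kHz, folds to fs − 35.4 kHz = 5.1 kHz.
140.7 kHz mod fs = 19.2 kHz.
19.2 kHz ≤ fs/2 = 20.25 kHz, appears at 19.2 kHz.
116.4 kHz mod fs = 35.4 kHz.
35.4 kHz > fs/2 = 20.25 kHz, folds to fs − 35.4 kHz = 5.1 kHz.
159.5 kHz mod fs = 38 kHz.
38 kHz > fs/2 = 20.25 kHz, folds to fs − 38 kHz = 2.5 kHz.
35.4 kHz and 116.4 kHz both map to 5.1 kHz.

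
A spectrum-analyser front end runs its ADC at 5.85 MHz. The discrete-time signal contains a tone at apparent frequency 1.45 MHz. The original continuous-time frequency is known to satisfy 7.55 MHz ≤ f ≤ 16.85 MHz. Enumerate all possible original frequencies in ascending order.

10.25 MHz, 13.15 MHz, 16.1 MHz

Frequencies that alias to 1.45 MHz are k·fs ± 1.45 MHz for integer k ≥ 0.
k=0: 1.45 MHz.
k=1: 4.4 MHz, 7.3 MHz.
k=2: 10.25 MHz, 13.15 MHz.
k=3: 16.1 MHz, 19 MHz.
k=4: 21.95 MHz, 24.85 MHz.
Within [7.55 MHz, 16.85 MHz]: 10.25 MHz, 13.15 MHz, 16.1 MHz.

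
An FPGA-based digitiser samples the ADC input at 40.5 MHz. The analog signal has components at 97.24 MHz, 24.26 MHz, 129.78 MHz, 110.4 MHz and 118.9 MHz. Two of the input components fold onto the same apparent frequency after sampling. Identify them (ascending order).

fs/2 = 20.25 MHz.
97.24 MHz mod fs = 16.24 MHz.
16.24 MHz ≤ fs/2 = 20.25 MHz, appears at 16.24 MHz.
24.26 MHz > fs/2 = 20.25 MHz, folds to fs − 24.26 MHz = 16.24 MHz.
129.78 MHz mod fs = 8.28 MHz.
8.28 MHz ≤ fs/2 = 20.25 MHz, appears at 8.28 MHz.
110.4 MHz mod fs = 29.4 MHz.
29.4 MHz > fs/2 = 20.25 MHz, folds to fs − 29.4 MHz = 11.1 MHz.
118.9 MHz mod fs = 37.9 MHz.
37.9 MHz > fs/2 = 20.25 MHz, folds to fs − 37.9 MHz = 2.6 MHz.
24.26 MHz and 97.24 MHz both map to 16.24 MHz.

24.26 MHz, 97.24 MHz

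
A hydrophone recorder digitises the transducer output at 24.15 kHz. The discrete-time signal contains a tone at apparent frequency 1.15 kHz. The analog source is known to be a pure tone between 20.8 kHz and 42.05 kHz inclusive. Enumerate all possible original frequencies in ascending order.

Frequencies that alias to 1.15 kHz are k·fs ± 1.15 kHz for integer k ≥ 0.
k=0: 1.15 kHz.
k=1: 23 kHz, 25.3 kHz.
k=2: 47.15 kHz, 49.45 kHz.
Within [20.8 kHz, 42.05 kHz]: 23 kHz, 25.3 kHz.

23 kHz, 25.3 kHz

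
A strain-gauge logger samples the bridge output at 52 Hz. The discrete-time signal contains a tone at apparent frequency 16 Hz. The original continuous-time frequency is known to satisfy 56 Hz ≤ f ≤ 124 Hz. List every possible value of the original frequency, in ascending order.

Frequencies that alias to 16 Hz are k·fs ± 16 Hz for integer k ≥ 0.
k=0: 16 Hz.
k=1: 36 Hz, 68 Hz.
k=2: 88 Hz, 120 Hz.
k=3: 140 Hz, 172 Hz.
Within [56 Hz, 124 Hz]: 68 Hz, 88 Hz, 120 Hz.

68 Hz, 88 Hz, 120 Hz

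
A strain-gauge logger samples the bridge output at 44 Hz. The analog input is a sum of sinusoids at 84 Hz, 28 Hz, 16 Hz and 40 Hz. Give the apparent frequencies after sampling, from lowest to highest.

4 Hz, 16 Hz

fs/2 = 22 Hz.
84 Hz mod fs = 40 Hz.
40 Hz > fs/2 = 22 Hz, folds to fs − 40 Hz = 4 Hz.
28 Hz > fs/2 = 22 Hz, folds to fs − 28 Hz = 16 Hz.
16 Hz ≤ fs/2 = 22 Hz, passes unchanged.
40 Hz > fs/2 = 22 Hz, folds to fs − 40 Hz = 4 Hz.
Distinct values: {4 Hz, 16 Hz}.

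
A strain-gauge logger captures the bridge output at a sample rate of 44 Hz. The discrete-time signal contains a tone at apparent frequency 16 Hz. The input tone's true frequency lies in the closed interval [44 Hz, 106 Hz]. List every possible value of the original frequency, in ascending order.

60 Hz, 72 Hz, 104 Hz

Frequencies that alias to 16 Hz are k·fs ± 16 Hz for integer k ≥ 0.
k=0: 16 Hz.
k=1: 28 Hz, 60 Hz.
k=2: 72 Hz, 104 Hz.
k=3: 116 Hz, 148 Hz.
Within [44 Hz, 106 Hz]: 60 Hz, 72 Hz, 104 Hz.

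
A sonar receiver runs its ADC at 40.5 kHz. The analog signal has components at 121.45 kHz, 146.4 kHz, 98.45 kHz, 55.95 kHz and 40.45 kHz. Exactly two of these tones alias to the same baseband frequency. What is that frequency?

0.05 kHz

fs/2 = 20.25 kHz.
121.45 kHz mod fs = 40.45 kHz.
40.45 kHz > fs/2 = 20.25 kHz, folds to fs − 40.45 kHz = 0.05 kHz.
146.4 kHz mod fs = 24.9 kHz.
24.9 kHz > fs/2 = 20.25 kHz, folds to fs − 24.9 kHz = 15.6 kHz.
98.45 kHz mod fs = 17.45 kHz.
17.45 kHz ≤ fs/2 = 20.25 kHz, appears at 17.45 kHz.
55.95 kHz mod fs = 15.45 kHz.
15.45 kHz ≤ fs/2 = 20.25 kHz, appears at 15.45 kHz.
40.45 kHz > fs/2 = 20.25 kHz, folds to fs − 40.45 kHz = 0.05 kHz.
40.45 kHz and 121.45 kHz both map to 0.05 kHz.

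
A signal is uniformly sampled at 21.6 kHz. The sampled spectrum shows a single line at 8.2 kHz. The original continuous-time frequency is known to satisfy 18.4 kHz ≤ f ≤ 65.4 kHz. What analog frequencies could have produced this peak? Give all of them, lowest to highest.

Frequencies that alias to 8.2 kHz are k·fs ± 8.2 kHz for integer k ≥ 0.
k=0: 8.2 kHz.
k=1: 13.4 kHz, 29.8 kHz.
k=2: 35 kHz, 51.4 kHz.
k=3: 56.6 kHz, 73 kHz.
k=4: 78.2 kHz, 94.6 kHz.
Within [18.4 kHz, 65.4 kHz]: 29.8 kHz, 35 kHz, 51.4 kHz, 56.6 kHz.

29.8 kHz, 35 kHz, 51.4 kHz, 56.6 kHz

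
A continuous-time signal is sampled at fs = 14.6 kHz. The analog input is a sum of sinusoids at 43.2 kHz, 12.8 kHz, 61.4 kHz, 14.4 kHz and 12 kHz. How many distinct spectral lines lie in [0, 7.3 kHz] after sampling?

5

fs/2 = 7.3 kHz.
43.2 kHz mod fs = 14 kHz.
14 kHz > fs/2 = 7.3 kHz, folds to fs − 14 kHz = 0.6 kHz.
12.8 kHz > fs/2 = 7.3 kHz, folds to fs − 12.8 kHz = 1.8 kHz.
61.4 kHz mod fs = 3 kHz.
3 kHz ≤ fs/2 = 7.3 kHz, appears at 3 kHz.
14.4 kHz > fs/2 = 7.3 kHz, folds to fs − 14.4 kHz = 0.2 kHz.
12 kHz > fs/2 = 7.3 kHz, folds to fs − 12 kHz = 2.6 kHz.
Distinct values: {0.2 kHz, 0.6 kHz, 1.8 kHz, 2.6 kHz, 3 kHz} → 5.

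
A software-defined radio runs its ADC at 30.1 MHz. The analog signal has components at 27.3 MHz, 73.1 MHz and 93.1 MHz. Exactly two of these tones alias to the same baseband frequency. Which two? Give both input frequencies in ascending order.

27.3 MHz, 93.1 MHz

fs/2 = 15.05 MHz.
27.3 MHz > fs/2 = 15.05 MHz, folds to fs − 27.3 MHz = 2.8 MHz.
73.1 MHz mod fs = 12.9 MHz.
12.9 MHz ≤ fs/2 = 15.05 MHz, appears at 12.9 MHz.
93.1 MHz mod fs = 2.8 MHz.
2.8 MHz ≤ fs/2 = 15.05 MHz, appears at 2.8 MHz.
27.3 MHz and 93.1 MHz both map to 2.8 MHz.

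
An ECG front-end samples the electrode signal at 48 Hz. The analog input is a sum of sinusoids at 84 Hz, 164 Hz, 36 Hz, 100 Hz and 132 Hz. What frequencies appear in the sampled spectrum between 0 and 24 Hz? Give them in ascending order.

4 Hz, 12 Hz, 20 Hz

fs/2 = 24 Hz.
84 Hz mod fs = 36 Hz.
36 Hz > fs/2 = 24 Hz, folds to fs − 36 Hz = 12 Hz.
164 Hz mod fs = 20 Hz.
20 Hz ≤ fs/2 = 24 Hz, appears at 20 Hz.
36 Hz > fs/2 = 24 Hz, folds to fs − 36 Hz = 12 Hz.
100 Hz mod fs = 4 Hz.
4 Hz ≤ fs/2 = 24 Hz, appears at 4 Hz.
132 Hz mod fs = 36 Hz.
36 Hz > fs/2 = 24 Hz, folds to fs − 36 Hz = 12 Hz.
Distinct values: {4 Hz, 12 Hz, 20 Hz}.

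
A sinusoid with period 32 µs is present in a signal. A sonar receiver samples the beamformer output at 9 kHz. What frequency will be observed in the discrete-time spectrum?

T = 32 µs → f = 1/T = 31.25 kHz.
31.25 kHz mod fs = 4.25 kHz.
4.25 kHz ≤ fs/2 = 4.5 kHz, appears at 4.25 kHz.

4.25 kHz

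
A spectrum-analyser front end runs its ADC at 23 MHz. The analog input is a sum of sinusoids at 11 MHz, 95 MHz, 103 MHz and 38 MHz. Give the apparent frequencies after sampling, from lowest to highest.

fs/2 = 11.5 MHz.
11 MHz ≤ fs/2 = 11.5 MHz, passes unchanged.
95 MHz mod fs = 3 MHz.
3 MHz ≤ fs/2 = 11.5 MHz, appears at 3 MHz.
103 MHz mod fs = 11 MHz.
11 MHz ≤ fs/2 = 11.5 MHz, appears at 11 MHz.
38 MHz mod fs = 15 MHz.
15 MHz > fs/2 = 11.5 MHz, folds to fs − 15 MHz = 8 MHz.
Distinct values: {3 MHz, 8 MHz, 11 MHz}.

3 MHz, 8 MHz, 11 MHz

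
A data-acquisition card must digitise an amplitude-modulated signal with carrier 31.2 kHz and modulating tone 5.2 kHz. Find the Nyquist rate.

AM sidebands sit at fc ± fm = 26 kHz and 36.4 kHz.
Highest-frequency component: 36.4 kHz.
Nyquist rate = 2 × 36.4 kHz = 72.8 kHz.

72.8 kHz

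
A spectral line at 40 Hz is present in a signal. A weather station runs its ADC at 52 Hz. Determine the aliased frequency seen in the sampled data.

12 Hz

40 Hz > fs/2 = 26 Hz, folds to fs − 40 Hz = 12 Hz.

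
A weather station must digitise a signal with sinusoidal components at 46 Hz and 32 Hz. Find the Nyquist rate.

Highest-frequency component: 46 Hz.
Nyquist rate = 2 × 46 Hz = 92 Hz.

92 Hz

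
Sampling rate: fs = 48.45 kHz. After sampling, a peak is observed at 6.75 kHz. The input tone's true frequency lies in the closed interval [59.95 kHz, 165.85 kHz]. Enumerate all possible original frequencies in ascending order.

Frequencies that alias to 6.75 kHz are k·fs ± 6.75 kHz for integer k ≥ 0.
k=0: 6.75 kHz.
k=1: 41.7 kHz, 55.2 kHz.
k=2: 90.15 kHz, 103.65 kHz.
k=3: 138.6 kHz, 152.1 kHz.
k=4: 187.05 kHz, 200.55 kHz.
Within [59.95 kHz, 165.85 kHz]: 90.15 kHz, 103.65 kHz, 138.6 kHz, 152.1 kHz.

90.15 kHz, 103.65 kHz, 138.6 kHz, 152.1 kHz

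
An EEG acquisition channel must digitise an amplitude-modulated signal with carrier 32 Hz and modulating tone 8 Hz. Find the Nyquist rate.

AM sidebands sit at fc ± fm = 24 Hz and 40 Hz.
Highest-frequency component: 40 Hz.
Nyquist rate = 2 × 40 Hz = 80 Hz.

80 Hz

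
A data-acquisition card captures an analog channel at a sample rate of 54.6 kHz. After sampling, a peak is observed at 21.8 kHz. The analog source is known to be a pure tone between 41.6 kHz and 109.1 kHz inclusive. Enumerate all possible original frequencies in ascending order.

Frequencies that alias to 21.8 kHz are k·fs ± 21.8 kHz for integer k ≥ 0.
k=0: 21.8 kHz.
k=1: 32.8 kHz, 76.4 kHz.
k=2: 87.4 kHz, 131 kHz.
k=3: 142 kHz, 185.6 kHz.
Within [41.6 kHz, 109.1 kHz]: 76.4 kHz, 87.4 kHz.

76.4 kHz, 87.4 kHz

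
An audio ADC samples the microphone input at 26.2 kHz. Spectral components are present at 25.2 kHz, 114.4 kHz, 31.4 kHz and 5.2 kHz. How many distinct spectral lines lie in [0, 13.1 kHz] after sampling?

fs/2 = 13.1 kHz.
25.2 kHz > fs/2 = 13.1 kHz, folds to fs − 25.2 kHz = 1 kHz.
114.4 kHz mod fs = 9.6 kHz.
9.6 kHz ≤ fs/2 = 13.1 kHz, appears at 9.6 kHz.
31.4 kHz mod fs = 5.2 kHz.
5.2 kHz ≤ fs/2 = 13.1 kHz, appears at 5.2 kHz.
5.2 kHz ≤ fs/2 = 13.1 kHz, passes unchanged.
Distinct values: {1 kHz, 5.2 kHz, 9.6 kHz} → 3.

3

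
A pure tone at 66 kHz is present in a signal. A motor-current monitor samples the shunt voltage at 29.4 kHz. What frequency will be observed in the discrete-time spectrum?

7.2 kHz

66 kHz mod fs = 7.2 kHz.
7.2 kHz ≤ fs/2 = 14.7 kHz, appears at 7.2 kHz.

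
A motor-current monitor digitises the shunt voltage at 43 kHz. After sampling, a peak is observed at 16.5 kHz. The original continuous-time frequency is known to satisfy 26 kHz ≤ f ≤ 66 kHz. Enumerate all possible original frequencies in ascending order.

Frequencies that alias to 16.5 kHz are k·fs ± 16.5 kHz for integer k ≥ 0.
k=0: 16.5 kHz.
k=1: 26.5 kHz, 59.5 kHz.
k=2: 69.5 kHz, 102.5 kHz.
Within [26 kHz, 66 kHz]: 26.5 kHz, 59.5 kHz.

26.5 kHz, 59.5 kHz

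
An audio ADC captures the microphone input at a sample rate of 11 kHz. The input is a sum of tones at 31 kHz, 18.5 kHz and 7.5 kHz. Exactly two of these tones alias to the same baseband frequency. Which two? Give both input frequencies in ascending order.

fs/2 = 5.5 kHz.
31 kHz mod fs = 9 kHz.
9 kHz > fs/2 = 5.5 kHz, folds to fs − 9 kHz = 2 kHz.
18.5 kHz mod fs = 7.5 kHz.
7.5 kHz > fs/2 = 5.5 kHz, folds to fs − 7.5 kHz = 3.5 kHz.
7.5 kHz > fs/2 = 5.5 kHz, folds to fs − 7.5 kHz = 3.5 kHz.
7.5 kHz and 18.5 kHz both map to 3.5 kHz.

7.5 kHz, 18.5 kHz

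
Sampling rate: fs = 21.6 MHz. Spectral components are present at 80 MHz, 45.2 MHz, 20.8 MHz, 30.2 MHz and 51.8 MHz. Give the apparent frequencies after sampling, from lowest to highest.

0.8 MHz, 2 MHz, 6.4 MHz, 8.6 MHz

fs/2 = 10.8 MHz.
80 MHz mod fs = 15.2 MHz.
15.2 MHz > fs/2 = 10.8 MHz, folds to fs − 15.2 MHz = 6.4 MHz.
45.2 MHz mod fs = 2 MHz.
2 MHz ≤ fs/2 = 10.8 MHz, appears at 2 MHz.
20.8 MHz > fs/2 = 10.8 MHz, folds to fs − 20.8 MHz = 0.8 MHz.
30.2 MHz mod fs = 8.6 MHz.
8.6 MHz ≤ fs/2 = 10.8 MHz, appears at 8.6 MHz.
51.8 MHz mod fs = 8.6 MHz.
8.6 MHz ≤ fs/2 = 10.8 MHz, appears at 8.6 MHz.
Distinct values: {0.8 MHz, 2 MHz, 6.4 MHz, 8.6 MHz}.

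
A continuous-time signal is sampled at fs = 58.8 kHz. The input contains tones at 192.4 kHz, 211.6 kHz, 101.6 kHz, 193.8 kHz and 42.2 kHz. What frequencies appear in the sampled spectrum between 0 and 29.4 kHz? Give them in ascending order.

fs/2 = 29.4 kHz.
192.4 kHz mod fs = 16 kHz.
16 kHz ≤ fs/2 = 29.4 kHz, appears at 16 kHz.
211.6 kHz mod fs = 35.2 kHz.
35.2 kHz > fs/2 = 29.4 kHz, folds to fs − 35.2 kHz = 23.6 kHz.
101.6 kHz mod fs = 42.8 kHz.
42.8 kHz > fs/2 = 29.4 kHz, folds to fs − 42.8 kHz = 16 kHz.
193.8 kHz mod fs = 17.4 kHz.
17.4 kHz ≤ fs/2 = 29.4 kHz, appears at 17.4 kHz.
42.2 kHz > fs/2 = 29.4 kHz, folds to fs − 42.2 kHz = 16.6 kHz.
Distinct values: {16 kHz, 16.6 kHz, 17.4 kHz, 23.6 kHz}.

16 kHz, 16.6 kHz, 17.4 kHz, 23.6 kHz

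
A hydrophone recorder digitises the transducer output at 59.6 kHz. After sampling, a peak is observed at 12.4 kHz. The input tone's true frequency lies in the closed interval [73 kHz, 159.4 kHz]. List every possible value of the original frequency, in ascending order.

106.8 kHz, 131.6 kHz

Frequencies that alias to 12.4 kHz are k·fs ± 12.4 kHz for integer k ≥ 0.
k=0: 12.4 kHz.
k=1: 47.2 kHz, 72 kHz.
k=2: 106.8 kHz, 131.6 kHz.
k=3: 166.4 kHz, 191.2 kHz.
Within [73 kHz, 159.4 kHz]: 106.8 kHz, 131.6 kHz.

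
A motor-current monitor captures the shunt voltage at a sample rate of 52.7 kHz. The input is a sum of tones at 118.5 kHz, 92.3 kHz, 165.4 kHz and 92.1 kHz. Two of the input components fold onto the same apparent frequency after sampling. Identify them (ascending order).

92.3 kHz, 118.5 kHz

fs/2 = 26.35 kHz.
118.5 kHz mod fs = 13.1 kHz.
13.1 kHz ≤ fs/2 = 26.35 kHz, appears at 13.1 kHz.
92.3 kHz mod fs = 39.6 kHz.
39.6 kHz > fs/2 = 26.35 kHz, folds to fs − 39.6 kHz = 13.1 kHz.
165.4 kHz mod fs = 7.3 kHz.
7.3 kHz ≤ fs/2 = 26.35 kHz, appears at 7.3 kHz.
92.1 kHz mod fs = 39.4 kHz.
39.4 kHz > fs/2 = 26.35 kHz, folds to fs − 39.4 kHz = 13.3 kHz.
92.3 kHz and 118.5 kHz both map to 13.1 kHz.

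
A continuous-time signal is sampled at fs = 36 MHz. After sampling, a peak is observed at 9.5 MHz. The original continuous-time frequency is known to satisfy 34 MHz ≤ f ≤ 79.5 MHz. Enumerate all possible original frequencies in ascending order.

45.5 MHz, 62.5 MHz

Frequencies that alias to 9.5 MHz are k·fs ± 9.5 MHz for integer k ≥ 0.
k=0: 9.5 MHz.
k=1: 26.5 MHz, 45.5 MHz.
k=2: 62.5 MHz, 81.5 MHz.
k=3: 98.5 MHz, 117.5 MHz.
Within [34 MHz, 79.5 MHz]: 45.5 MHz, 62.5 MHz.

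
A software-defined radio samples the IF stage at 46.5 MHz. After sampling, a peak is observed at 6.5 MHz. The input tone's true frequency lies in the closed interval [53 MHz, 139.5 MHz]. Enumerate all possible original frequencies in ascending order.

53 MHz, 86.5 MHz, 99.5 MHz, 133 MHz

Frequencies that alias to 6.5 MHz are k·fs ± 6.5 MHz for integer k ≥ 0.
k=0: 6.5 MHz.
k=1: 40 MHz, 53 MHz.
k=2: 86.5 MHz, 99.5 MHz.
k=3: 133 MHz, 146 MHz.
k=4: 179.5 MHz, 192.5 MHz.
Within [53 MHz, 139.5 MHz]: 53 MHz, 86.5 MHz, 99.5 MHz, 133 MHz.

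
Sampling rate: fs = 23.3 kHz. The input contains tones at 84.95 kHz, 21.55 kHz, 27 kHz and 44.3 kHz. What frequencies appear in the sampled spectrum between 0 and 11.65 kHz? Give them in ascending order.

1.75 kHz, 2.3 kHz, 3.7 kHz, 8.25 kHz

fs/2 = 11.65 kHz.
84.95 kHz mod fs = 15.05 kHz.
15.05 kHz > fs/2 = 11.65 kHz, folds to fs − 15.05 kHz = 8.25 kHz.
21.55 kHz > fs/2 = 11.65 kHz, folds to fs − 21.55 kHz = 1.75 kHz.
27 kHz mod fs = 3.7 kHz.
3.7 kHz ≤ fs/2 = 11.65 kHz, appears at 3.7 kHz.
44.3 kHz mod fs = 21 kHz.
21 kHz > fs/2 = 11.65 kHz, folds to fs − 21 kHz = 2.3 kHz.
Distinct values: {1.75 kHz, 2.3 kHz, 3.7 kHz, 8.25 kHz}.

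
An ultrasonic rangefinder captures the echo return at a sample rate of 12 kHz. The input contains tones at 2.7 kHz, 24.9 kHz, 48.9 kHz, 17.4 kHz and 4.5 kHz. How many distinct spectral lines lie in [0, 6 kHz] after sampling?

fs/2 = 6 kHz.
2.7 kHz ≤ fs/2 = 6 kHz, passes unchanged.
24.9 kHz mod fs = 0.9 kHz.
0.9 kHz ≤ fs/2 = 6 kHz, appears at 0.9 kHz.
48.9 kHz mod fs = 0.9 kHz.
0.9 kHz ≤ fs/2 = 6 kHz, appears at 0.9 kHz.
17.4 kHz mod fs = 5.4 kHz.
5.4 kHz ≤ fs/2 = 6 kHz, appears at 5.4 kHz.
4.5 kHz ≤ fs/2 = 6 kHz, passes unchanged.
Distinct values: {0.9 kHz, 2.7 kHz, 4.5 kHz, 5.4 kHz} → 4.

4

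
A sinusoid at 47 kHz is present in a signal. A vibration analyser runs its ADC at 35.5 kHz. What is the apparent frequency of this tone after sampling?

11.5 kHz

47 kHz mod fs = 11.5 kHz.
11.5 kHz ≤ fs/2 = 17.75 kHz, appears at 11.5 kHz.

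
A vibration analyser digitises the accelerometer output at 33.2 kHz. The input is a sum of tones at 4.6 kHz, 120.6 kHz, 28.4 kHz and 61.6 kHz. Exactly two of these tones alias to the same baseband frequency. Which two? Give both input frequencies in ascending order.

fs/2 = 16.6 kHz.
4.6 kHz ≤ fs/2 = 16.6 kHz, passes unchanged.
120.6 kHz mod fs = 21 kHz.
21 kHz > fs/2 = 16.6 kHz, folds to fs − 21 kHz = 12.2 kHz.
28.4 kHz > fs/2 = 16.6 kHz, folds to fs − 28.4 kHz = 4.8 kHz.
61.6 kHz mod fs = 28.4 kHz.
28.4 kHz > fs/2 = 16.6 kHz, folds to fs − 28.4 kHz = 4.8 kHz.
28.4 kHz and 61.6 kHz both map to 4.8 kHz.

28.4 kHz, 61.6 kHz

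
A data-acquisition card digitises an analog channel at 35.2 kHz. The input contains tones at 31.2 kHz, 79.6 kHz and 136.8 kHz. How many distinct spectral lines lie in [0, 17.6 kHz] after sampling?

fs/2 = 17.6 kHz.
31.2 kHz > fs/2 = 17.6 kHz, folds to fs − 31.2 kHz = 4 kHz.
79.6 kHz mod fs = 9.2 kHz.
9.2 kHz ≤ fs/2 = 17.6 kHz, appears at 9.2 kHz.
136.8 kHz mod fs = 31.2 kHz.
31.2 kHz > fs/2 = 17.6 kHz, folds to fs − 31.2 kHz = 4 kHz.
Distinct values: {4 kHz, 9.2 kHz} → 2.

2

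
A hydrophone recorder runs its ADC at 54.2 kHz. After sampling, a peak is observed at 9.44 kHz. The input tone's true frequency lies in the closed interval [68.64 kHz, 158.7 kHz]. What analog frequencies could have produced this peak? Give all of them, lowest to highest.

Frequencies that alias to 9.44 kHz are k·fs ± 9.44 kHz for integer k ≥ 0.
k=0: 9.44 kHz.
k=1: 44.76 kHz, 63.64 kHz.
k=2: 98.96 kHz, 117.84 kHz.
k=3: 153.16 kHz, 172.04 kHz.
k=4: 207.36 kHz, 226.24 kHz.
Within [68.64 kHz, 158.7 kHz]: 98.96 kHz, 117.84 kHz, 153.16 kHz.

98.96 kHz, 117.84 kHz, 153.16 kHz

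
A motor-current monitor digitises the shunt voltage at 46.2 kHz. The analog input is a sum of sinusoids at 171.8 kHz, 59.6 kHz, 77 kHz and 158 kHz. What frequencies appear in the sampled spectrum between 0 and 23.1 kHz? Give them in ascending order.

fs/2 = 23.1 kHz.
171.8 kHz mod fs = 33.2 kHz.
33.2 kHz > fs/2 = 23.1 kHz, folds to fs − 33.2 kHz = 13 kHz.
59.6 kHz mod fs = 13.4 kHz.
13.4 kHz ≤ fs/2 = 23.1 kHz, appears at 13.4 kHz.
77 kHz mod fs = 30.8 kHz.
30.8 kHz > fs/2 = 23.1 kHz, folds to fs − 30.8 kHz = 15.4 kHz.
158 kHz mod fs = 19.4 kHz.
19.4 kHz ≤ fs/2 = 23.1 kHz, appears at 19.4 kHz.
Distinct values: {13 kHz, 13.4 kHz, 15.4 kHz, 19.4 kHz}.

13 kHz, 13.4 kHz, 15.4 kHz, 19.4 kHz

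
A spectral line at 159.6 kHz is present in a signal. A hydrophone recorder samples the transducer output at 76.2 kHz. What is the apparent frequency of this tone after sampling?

7.2 kHz

159.6 kHz mod fs = 7.2 kHz.
7.2 kHz ≤ fs/2 = 38.1 kHz, appears at 7.2 kHz.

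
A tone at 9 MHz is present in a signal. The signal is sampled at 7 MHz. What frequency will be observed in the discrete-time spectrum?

2 MHz

9 MHz mod fs = 2 MHz.
2 MHz ≤ fs/2 = 3.5 MHz, appears at 2 MHz.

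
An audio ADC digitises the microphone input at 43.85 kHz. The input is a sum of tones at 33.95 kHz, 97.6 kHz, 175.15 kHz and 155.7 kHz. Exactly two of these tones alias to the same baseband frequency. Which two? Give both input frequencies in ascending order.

33.95 kHz, 97.6 kHz

fs/2 = 21.925 kHz.
33.95 kHz > fs/2 = 21.925 kHz, folds to fs − 33.95 kHz = 9.9 kHz.
97.6 kHz mod fs = 9.9 kHz.
9.9 kHz ≤ fs/2 = 21.925 kHz, appears at 9.9 kHz.
175.15 kHz mod fs = 43.6 kHz.
43.6 kHz > fs/2 = 21.925 kHz, folds to fs − 43.6 kHz = 0.25 kHz.
155.7 kHz mod fs = 24.15 kHz.
24.15 kHz > fs/2 = 21.925 kHz, folds to fs − 24.15 kHz = 19.7 kHz.
33.95 kHz and 97.6 kHz both map to 9.9 kHz.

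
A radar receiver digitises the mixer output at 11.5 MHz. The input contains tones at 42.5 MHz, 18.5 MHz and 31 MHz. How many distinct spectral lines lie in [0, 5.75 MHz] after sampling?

fs/2 = 5.75 MHz.
42.5 MHz mod fs = 8 MHz.
8 MHz > fs/2 = 5.75 MHz, folds to fs − 8 MHz = 3.5 MHz.
18.5 MHz mod fs = 7 MHz.
7 MHz > fs/2 = 5.75 MHz, folds to fs − 7 MHz = 4.5 MHz.
31 MHz mod fs = 8 MHz.
8 MHz > fs/2 = 5.75 MHz, folds to fs − 8 MHz = 3.5 MHz.
Distinct values: {3.5 MHz, 4.5 MHz} → 2.

2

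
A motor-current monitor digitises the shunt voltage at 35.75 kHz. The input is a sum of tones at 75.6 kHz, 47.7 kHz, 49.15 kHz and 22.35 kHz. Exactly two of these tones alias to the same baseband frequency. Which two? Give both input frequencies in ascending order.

22.35 kHz, 49.15 kHz

fs/2 = 17.875 kHz.
75.6 kHz mod fs = 4.1 kHz.
4.1 kHz ≤ fs/2 = 17.875 kHz, appears at 4.1 kHz.
47.7 kHz mod fs = 11.95 kHz.
11.95 kHz ≤ fs/2 = 17.875 kHz, appears at 11.95 kHz.
49.15 kHz mod fs = 13.4 kHz.
13.4 kHz ≤ fs/2 = 17.875 kHz, appears at 13.4 kHz.
22.35 kHz > fs/2 = 17.875 kHz, folds to fs − 22.35 kHz = 13.4 kHz.
22.35 kHz and 49.15 kHz both map to 13.4 kHz.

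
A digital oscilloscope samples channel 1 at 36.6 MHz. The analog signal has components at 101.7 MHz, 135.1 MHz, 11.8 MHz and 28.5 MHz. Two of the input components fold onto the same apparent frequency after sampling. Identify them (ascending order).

fs/2 = 18.3 MHz.
101.7 MHz mod fs = 28.5 MHz.
28.5 MHz > fs/2 = 18.3 MHz, folds to fs − 28.5 MHz = 8.1 MHz.
135.1 MHz mod fs = 25.3 MHz.
25.3 MHz > fs/2 = 18.3 MHz, folds to fs − 25.3 MHz = 11.3 MHz.
11.8 MHz ≤ fs/2 = 18.3 MHz, passes unchanged.
28.5 MHz > fs/2 = 18.3 MHz, folds to fs − 28.5 MHz = 8.1 MHz.
28.5 MHz and 101.7 MHz both map to 8.1 MHz.

28.5 MHz, 101.7 MHz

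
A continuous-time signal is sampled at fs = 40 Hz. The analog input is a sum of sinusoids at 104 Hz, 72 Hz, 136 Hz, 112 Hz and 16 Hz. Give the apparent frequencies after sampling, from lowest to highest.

fs/2 = 20 Hz.
104 Hz mod fs = 24 Hz.
24 Hz > fs/2 = 20 Hz, folds to fs − 24 Hz = 16 Hz.
72 Hz mod fs = 32 Hz.
32 Hz > fs/2 = 20 Hz, folds to fs − 32 Hz = 8 Hz.
136 Hz mod fs = 16 Hz.
16 Hz ≤ fs/2 = 20 Hz, appears at 16 Hz.
112 Hz mod fs = 32 Hz.
32 Hz > fs/2 = 20 Hz, folds to fs − 32 Hz = 8 Hz.
16 Hz ≤ fs/2 = 20 Hz, passes unchanged.
Distinct values: {8 Hz, 16 Hz}.

8 Hz, 16 Hz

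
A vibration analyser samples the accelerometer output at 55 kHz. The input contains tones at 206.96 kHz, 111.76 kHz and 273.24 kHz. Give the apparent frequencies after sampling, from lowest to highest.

fs/2 = 27.5 kHz.
206.96 kHz mod fs = 41.96 kHz.
41.96 kHz > fs/2 = 27.5 kHz, folds to fs − 41.96 kHz = 13.04 kHz.
111.76 kHz mod fs = 1.76 kHz.
1.76 kHz ≤ fs/2 = 27.5 kHz, appears at 1.76 kHz.
273.24 kHz mod fs = 53.24 kHz.
53.24 kHz > fs/2 = 27.5 kHz, folds to fs − 53.24 kHz = 1.76 kHz.
Distinct values: {1.76 kHz, 13.04 kHz}.

1.76 kHz, 13.04 kHz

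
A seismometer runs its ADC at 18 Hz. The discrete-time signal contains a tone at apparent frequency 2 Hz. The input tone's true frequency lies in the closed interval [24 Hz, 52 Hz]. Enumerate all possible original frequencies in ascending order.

34 Hz, 38 Hz, 52 Hz

Frequencies that alias to 2 Hz are k·fs ± 2 Hz for integer k ≥ 0.
k=0: 2 Hz.
k=1: 16 Hz, 20 Hz.
k=2: 34 Hz, 38 Hz.
k=3: 52 Hz, 56 Hz.
k=4: 70 Hz, 74 Hz.
Within [24 Hz, 52 Hz]: 34 Hz, 38 Hz, 52 Hz.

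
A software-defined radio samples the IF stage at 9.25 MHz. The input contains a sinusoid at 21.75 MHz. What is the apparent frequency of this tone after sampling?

3.25 MHz

21.75 MHz mod fs = 3.25 MHz.
3.25 MHz ≤ fs/2 = 4.625 MHz, appears at 3.25 MHz.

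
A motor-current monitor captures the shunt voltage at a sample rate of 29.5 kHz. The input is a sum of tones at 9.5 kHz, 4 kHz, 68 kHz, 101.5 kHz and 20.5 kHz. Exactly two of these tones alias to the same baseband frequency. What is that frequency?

9 kHz

fs/2 = 14.75 kHz.
9.5 kHz ≤ fs/2 = 14.75 kHz, passes unchanged.
4 kHz ≤ fs/2 = 14.75 kHz, passes unchanged.
68 kHz mod fs = 9 kHz.
9 kHz ≤ fs/2 = 14.75 kHz, appears at 9 kHz.
101.5 kHz mod fs = 13 kHz.
13 kHz ≤ fs/2 = 14.75 kHz, appears at 13 kHz.
20.5 kHz > fs/2 = 14.75 kHz, folds to fs − 20.5 kHz = 9 kHz.
20.5 kHz and 68 kHz both map to 9 kHz.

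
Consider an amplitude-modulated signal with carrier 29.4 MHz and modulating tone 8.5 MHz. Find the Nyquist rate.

AM sidebands sit at fc ± fm = 20.9 MHz and 37.9 MHz.
Highest-frequency component: 37.9 MHz.
Nyquist rate = 2 × 37.9 MHz = 75.8 MHz.

75.8 MHz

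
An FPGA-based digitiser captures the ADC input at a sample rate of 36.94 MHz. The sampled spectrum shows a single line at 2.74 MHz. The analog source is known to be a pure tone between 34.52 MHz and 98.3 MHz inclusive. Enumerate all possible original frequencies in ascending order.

Frequencies that alias to 2.74 MHz are k·fs ± 2.74 MHz for integer k ≥ 0.
k=0: 2.74 MHz.
k=1: 34.2 MHz, 39.68 MHz.
k=2: 71.14 MHz, 76.62 MHz.
k=3: 108.08 MHz, 113.56 MHz.
Within [34.52 MHz, 98.3 MHz]: 39.68 MHz, 71.14 MHz, 76.62 MHz.

39.68 MHz, 71.14 MHz, 76.62 MHz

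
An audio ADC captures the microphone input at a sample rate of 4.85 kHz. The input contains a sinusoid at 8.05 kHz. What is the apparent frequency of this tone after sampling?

8.05 kHz mod fs = 3.2 kHz.
3.2 kHz > fs/2 = 2.425 kHz, folds to fs − 3.2 kHz = 1.65 kHz.

1.65 kHz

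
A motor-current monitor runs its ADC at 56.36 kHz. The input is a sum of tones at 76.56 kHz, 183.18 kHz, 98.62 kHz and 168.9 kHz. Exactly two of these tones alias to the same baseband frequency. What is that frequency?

14.1 kHz

fs/2 = 28.18 kHz.
76.56 kHz mod fs = 20.2 kHz.
20.2 kHz ≤ fs/2 = 28.18 kHz, appears at 20.2 kHz.
183.18 kHz mod fs = 14.1 kHz.
14.1 kHz ≤ fs/2 = 28.18 kHz, appears at 14.1 kHz.
98.62 kHz mod fs = 42.26 kHz.
42.26 kHz > fs/2 = 28.18 kHz, folds to fs − 42.26 kHz = 14.1 kHz.
168.9 kHz mod fs = 56.18 kHz.
56.18 kHz > fs/2 = 28.18 kHz, folds to fs − 56.18 kHz = 0.18 kHz.
98.62 kHz and 183.18 kHz both map to 14.1 kHz.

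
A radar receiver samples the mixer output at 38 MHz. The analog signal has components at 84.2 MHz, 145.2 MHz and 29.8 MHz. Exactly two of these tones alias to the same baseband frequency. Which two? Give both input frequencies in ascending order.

29.8 MHz, 84.2 MHz

fs/2 = 19 MHz.
84.2 MHz mod fs = 8.2 MHz.
8.2 MHz ≤ fs/2 = 19 MHz, appears at 8.2 MHz.
145.2 MHz mod fs = 31.2 MHz.
31.2 MHz > fs/2 = 19 MHz, folds to fs − 31.2 MHz = 6.8 MHz.
29.8 MHz > fs/2 = 19 MHz, folds to fs − 29.8 MHz = 8.2 MHz.
29.8 MHz and 84.2 MHz both map to 8.2 MHz.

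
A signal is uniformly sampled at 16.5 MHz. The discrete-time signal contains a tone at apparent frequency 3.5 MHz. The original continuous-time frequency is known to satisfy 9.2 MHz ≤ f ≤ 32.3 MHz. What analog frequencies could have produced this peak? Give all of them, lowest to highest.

13 MHz, 20 MHz, 29.5 MHz

Frequencies that alias to 3.5 MHz are k·fs ± 3.5 MHz for integer k ≥ 0.
k=0: 3.5 MHz.
k=1: 13 MHz, 20 MHz.
k=2: 29.5 MHz, 36.5 MHz.
k=3: 46 MHz, 53 MHz.
Within [9.2 MHz, 32.3 MHz]: 13 MHz, 20 MHz, 29.5 MHz.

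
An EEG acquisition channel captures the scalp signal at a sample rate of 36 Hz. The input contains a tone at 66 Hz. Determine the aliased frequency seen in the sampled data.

66 Hz mod fs = 30 Hz.
30 Hz > fs/2 = 18 Hz, folds to fs − 30 Hz = 6 Hz.

6 Hz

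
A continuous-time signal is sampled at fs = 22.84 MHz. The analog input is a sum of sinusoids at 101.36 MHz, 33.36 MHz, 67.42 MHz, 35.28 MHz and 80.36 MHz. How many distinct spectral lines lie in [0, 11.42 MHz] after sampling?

5

fs/2 = 11.42 MHz.
101.36 MHz mod fs = 10 MHz.
10 MHz ≤ fs/2 = 11.42 MHz, appears at 10 MHz.
33.36 MHz mod fs = 10.52 MHz.
10.52 MHz ≤ fs/2 = 11.42 MHz, appears at 10.52 MHz.
67.42 MHz mod fs = 21.74 MHz.
21.74 MHz > fs/2 = 11.42 MHz, folds to fs − 21.74 MHz = 1.1 MHz.
35.28 MHz mod fs = 12.44 MHz.
12.44 MHz > fs/2 = 11.42 MHz, folds to fs − 12.44 MHz = 10.4 MHz.
80.36 MHz mod fs = 11.84 MHz.
11.84 MHz > fs/2 = 11.42 MHz, folds to fs − 11.84 MHz = 11 MHz.
Distinct values: {1.1 MHz, 10 MHz, 10.4 MHz, 10.52 MHz, 11 MHz} → 5.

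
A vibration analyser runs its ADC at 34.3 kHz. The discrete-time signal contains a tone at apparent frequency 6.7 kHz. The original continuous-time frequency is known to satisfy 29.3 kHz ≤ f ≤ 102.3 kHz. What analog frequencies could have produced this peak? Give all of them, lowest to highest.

41 kHz, 61.9 kHz, 75.3 kHz, 96.2 kHz

Frequencies that alias to 6.7 kHz are k·fs ± 6.7 kHz for integer k ≥ 0.
k=0: 6.7 kHz.
k=1: 27.6 kHz, 41 kHz.
k=2: 61.9 kHz, 75.3 kHz.
k=3: 96.2 kHz, 109.6 kHz.
k=4: 130.5 kHz, 143.9 kHz.
Within [29.3 kHz, 102.3 kHz]: 41 kHz, 61.9 kHz, 75.3 kHz, 96.2 kHz.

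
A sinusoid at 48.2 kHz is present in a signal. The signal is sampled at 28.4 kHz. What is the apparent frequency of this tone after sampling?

8.6 kHz

48.2 kHz mod fs = 19.8 kHz.
19.8 kHz > fs/2 = 14.2 kHz, folds to fs − 19.8 kHz = 8.6 kHz.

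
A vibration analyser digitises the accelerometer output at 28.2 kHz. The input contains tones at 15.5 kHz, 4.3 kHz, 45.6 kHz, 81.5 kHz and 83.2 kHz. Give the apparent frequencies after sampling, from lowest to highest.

1.4 kHz, 3.1 kHz, 4.3 kHz, 10.8 kHz, 12.7 kHz

fs/2 = 14.1 kHz.
15.5 kHz > fs/2 = 14.1 kHz, folds to fs − 15.5 kHz = 12.7 kHz.
4.3 kHz ≤ fs/2 = 14.1 kHz, passes unchanged.
45.6 kHz mod fs = 17.4 kHz.
17.4 kHz > fs/2 = 14.1 kHz, folds to fs − 17.4 kHz = 10.8 kHz.
81.5 kHz mod fs = 25.1 kHz.
25.1 kHz > fs/2 = 14.1 kHz, folds to fs − 25.1 kHz = 3.1 kHz.
83.2 kHz mod fs = 26.8 kHz.
26.8 kHz > fs/2 = 14.1 kHz, folds to fs − 26.8 kHz = 1.4 kHz.
Distinct values: {1.4 kHz, 3.1 kHz, 4.3 kHz, 10.8 kHz, 12.7 kHz}.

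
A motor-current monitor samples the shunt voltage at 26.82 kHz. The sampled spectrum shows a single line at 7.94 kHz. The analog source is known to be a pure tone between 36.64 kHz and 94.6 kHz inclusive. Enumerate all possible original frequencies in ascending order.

45.7 kHz, 61.58 kHz, 72.52 kHz, 88.4 kHz

Frequencies that alias to 7.94 kHz are k·fs ± 7.94 kHz for integer k ≥ 0.
k=0: 7.94 kHz.
k=1: 18.88 kHz, 34.76 kHz.
k=2: 45.7 kHz, 61.58 kHz.
k=3: 72.52 kHz, 88.4 kHz.
k=4: 99.34 kHz, 115.22 kHz.
Within [36.64 kHz, 94.6 kHz]: 45.7 kHz, 61.58 kHz, 72.52 kHz, 88.4 kHz.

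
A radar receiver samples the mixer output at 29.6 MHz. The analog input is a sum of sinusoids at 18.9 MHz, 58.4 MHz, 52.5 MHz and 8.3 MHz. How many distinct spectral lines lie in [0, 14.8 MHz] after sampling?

4

fs/2 = 14.8 MHz.
18.9 MHz > fs/2 = 14.8 MHz, folds to fs − 18.9 MHz = 10.7 MHz.
58.4 MHz mod fs = 28.8 MHz.
28.8 MHz > fs/2 = 14.8 MHz, folds to fs − 28.8 MHz = 0.8 MHz.
52.5 MHz mod fs = 22.9 MHz.
22.9 MHz > fs/2 = 14.8 MHz, folds to fs − 22.9 MHz = 6.7 MHz.
8.3 MHz ≤ fs/2 = 14.8 MHz, passes unchanged.
Distinct values: {0.8 MHz, 6.7 MHz, 8.3 MHz, 10.7 MHz} → 4.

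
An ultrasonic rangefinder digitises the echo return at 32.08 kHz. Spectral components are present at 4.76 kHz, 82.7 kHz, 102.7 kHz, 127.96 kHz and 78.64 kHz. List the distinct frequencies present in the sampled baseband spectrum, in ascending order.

fs/2 = 16.04 kHz.
4.76 kHz ≤ fs/2 = 16.04 kHz, passes unchanged.
82.7 kHz mod fs = 18.54 kHz.
18.54 kHz > fs/2 = 16.04 kHz, folds to fs − 18.54 kHz = 13.54 kHz.
102.7 kHz mod fs = 6.46 kHz.
6.46 kHz ≤ fs/2 = 16.04 kHz, appears at 6.46 kHz.
127.96 kHz mod fs = 31.72 kHz.
31.72 kHz > fs/2 = 16.04 kHz, folds to fs − 31.72 kHz = 0.36 kHz.
78.64 kHz mod fs = 14.48 kHz.
14.48 kHz ≤ fs/2 = 16.04 kHz, appears at 14.48 kHz.
Distinct values: {0.36 kHz, 4.76 kHz, 6.46 kHz, 13.54 kHz, 14.48 kHz}.

0.36 kHz, 4.76 kHz, 6.46 kHz, 13.54 kHz, 14.48 kHz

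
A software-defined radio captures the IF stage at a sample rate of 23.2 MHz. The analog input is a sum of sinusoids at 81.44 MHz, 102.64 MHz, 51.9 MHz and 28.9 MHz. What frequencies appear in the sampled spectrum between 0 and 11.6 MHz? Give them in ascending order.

5.5 MHz, 5.7 MHz, 9.84 MHz, 11.36 MHz

fs/2 = 11.6 MHz.
81.44 MHz mod fs = 11.84 MHz.
11.84 MHz > fs/2 = 11.6 MHz, folds to fs − 11.84 MHz = 11.36 MHz.
102.64 MHz mod fs = 9.84 MHz.
9.84 MHz ≤ fs/2 = 11.6 MHz, appears at 9.84 MHz.
51.9 MHz mod fs = 5.5 MHz.
5.5 MHz ≤ fs/2 = 11.6 MHz, appears at 5.5 MHz.
28.9 MHz mod fs = 5.7 MHz.
5.7 MHz ≤ fs/2 = 11.6 MHz, appears at 5.7 MHz.
Distinct values: {5.5 MHz, 5.7 MHz, 9.84 MHz, 11.36 MHz}.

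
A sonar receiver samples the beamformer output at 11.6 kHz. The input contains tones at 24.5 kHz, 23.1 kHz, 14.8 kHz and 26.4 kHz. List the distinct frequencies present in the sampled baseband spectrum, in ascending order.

fs/2 = 5.8 kHz.
24.5 kHz mod fs = 1.3 kHz.
1.3 kHz ≤ fs/2 = 5.8 kHz, appears at 1.3 kHz.
23.1 kHz mod fs = 11.5 kHz.
11.5 kHz > fs/2 = 5.8 kHz, folds to fs − 11.5 kHz = 0.1 kHz.
14.8 kHz mod fs = 3.2 kHz.
3.2 kHz ≤ fs/2 = 5.8 kHz, appears at 3.2 kHz.
26.4 kHz mod fs = 3.2 kHz.
3.2 kHz ≤ fs/2 = 5.8 kHz, appears at 3.2 kHz.
Distinct values: {0.1 kHz, 1.3 kHz, 3.2 kHz}.

0.1 kHz, 1.3 kHz, 3.2 kHz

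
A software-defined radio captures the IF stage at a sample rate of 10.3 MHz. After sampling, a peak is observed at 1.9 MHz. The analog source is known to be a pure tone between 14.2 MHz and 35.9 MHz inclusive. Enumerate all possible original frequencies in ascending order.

18.7 MHz, 22.5 MHz, 29 MHz, 32.8 MHz

Frequencies that alias to 1.9 MHz are k·fs ± 1.9 MHz for integer k ≥ 0.
k=0: 1.9 MHz.
k=1: 8.4 MHz, 12.2 MHz.
k=2: 18.7 MHz, 22.5 MHz.
k=3: 29 MHz, 32.8 MHz.
k=4: 39.3 MHz, 43.1 MHz.
Within [14.2 MHz, 35.9 MHz]: 18.7 MHz, 22.5 MHz, 29 MHz, 32.8 MHz.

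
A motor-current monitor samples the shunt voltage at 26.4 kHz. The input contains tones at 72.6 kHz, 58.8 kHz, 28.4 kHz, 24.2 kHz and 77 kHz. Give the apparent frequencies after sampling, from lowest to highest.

2 kHz, 2.2 kHz, 6 kHz, 6.6 kHz

fs/2 = 13.2 kHz.
72.6 kHz mod fs = 19.8 kHz.
19.8 kHz > fs/2 = 13.2 kHz, folds to fs − 19.8 kHz = 6.6 kHz.
58.8 kHz mod fs = 6 kHz.
6 kHz ≤ fs/2 = 13.2 kHz, appears at 6 kHz.
28.4 kHz mod fs = 2 kHz.
2 kHz ≤ fs/2 = 13.2 kHz, appears at 2 kHz.
24.2 kHz > fs/2 = 13.2 kHz, folds to fs − 24.2 kHz = 2.2 kHz.
77 kHz mod fs = 24.2 kHz.
24.2 kHz > fs/2 = 13.2 kHz, folds to fs − 24.2 kHz = 2.2 kHz.
Distinct values: {2 kHz, 2.2 kHz, 6 kHz, 6.6 kHz}.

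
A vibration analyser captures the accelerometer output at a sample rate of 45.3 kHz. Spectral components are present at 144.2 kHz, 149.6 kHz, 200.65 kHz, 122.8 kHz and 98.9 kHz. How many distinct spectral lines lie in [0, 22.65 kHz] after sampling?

4

fs/2 = 22.65 kHz.
144.2 kHz mod fs = 8.3 kHz.
8.3 kHz ≤ fs/2 = 22.65 kHz, appears at 8.3 kHz.
149.6 kHz mod fs = 13.7 kHz.
13.7 kHz ≤ fs/2 = 22.65 kHz, appears at 13.7 kHz.
200.65 kHz mod fs = 19.45 kHz.
19.45 kHz ≤ fs/2 = 22.65 kHz, appears at 19.45 kHz.
122.8 kHz mod fs = 32.2 kHz.
32.2 kHz > fs/2 = 22.65 kHz, folds to fs − 32.2 kHz = 13.1 kHz.
98.9 kHz mod fs = 8.3 kHz.
8.3 kHz ≤ fs/2 = 22.65 kHz, appears at 8.3 kHz.
Distinct values: {8.3 kHz, 13.1 kHz, 13.7 kHz, 19.45 kHz} → 4.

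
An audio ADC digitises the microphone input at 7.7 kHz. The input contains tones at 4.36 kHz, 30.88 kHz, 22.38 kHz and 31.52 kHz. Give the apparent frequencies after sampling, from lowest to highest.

fs/2 = 3.85 kHz.
4.36 kHz > fs/2 = 3.85 kHz, folds to fs − 4.36 kHz = 3.34 kHz.
30.88 kHz mod fs = 0.08 kHz.
0.08 kHz ≤ fs/2 = 3.85 kHz, appears at 0.08 kHz.
22.38 kHz mod fs = 6.98 kHz.
6.98 kHz > fs/2 = 3.85 kHz, folds to fs − 6.98 kHz = 0.72 kHz.
31.52 kHz mod fs = 0.72 kHz.
0.72 kHz ≤ fs/2 = 3.85 kHz, appears at 0.72 kHz.
Distinct values: {0.08 kHz, 0.72 kHz, 3.34 kHz}.

0.08 kHz, 0.72 kHz, 3.34 kHz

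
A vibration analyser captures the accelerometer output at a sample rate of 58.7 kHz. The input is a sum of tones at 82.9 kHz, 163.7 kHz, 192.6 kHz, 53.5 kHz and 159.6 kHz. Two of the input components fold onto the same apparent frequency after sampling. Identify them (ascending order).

159.6 kHz, 192.6 kHz

fs/2 = 29.35 kHz.
82.9 kHz mod fs = 24.2 kHz.
24.2 kHz ≤ fs/2 = 29.35 kHz, appears at 24.2 kHz.
163.7 kHz mod fs = 46.3 kHz.
46.3 kHz > fs/2 = 29.35 kHz, folds to fs − 46.3 kHz = 12.4 kHz.
192.6 kHz mod fs = 16.5 kHz.
16.5 kHz ≤ fs/2 = 29.35 kHz, appears at 16.5 kHz.
53.5 kHz > fs/2 = 29.35 kHz, folds to fs − 53.5 kHz = 5.2 kHz.
159.6 kHz mod fs = 42.2 kHz.
42.2 kHz > fs/2 = 29.35 kHz, folds to fs − 42.2 kHz = 16.5 kHz.
159.6 kHz and 192.6 kHz both map to 16.5 kHz.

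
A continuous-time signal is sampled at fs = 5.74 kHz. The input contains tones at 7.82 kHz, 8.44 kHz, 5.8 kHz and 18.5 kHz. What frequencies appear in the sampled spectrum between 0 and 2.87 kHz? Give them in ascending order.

fs/2 = 2.87 kHz.
7.82 kHz mod fs = 2.08 kHz.
2.08 kHz ≤ fs/2 = 2.87 kHz, appears at 2.08 kHz.
8.44 kHz mod fs = 2.7 kHz.
2.7 kHz ≤ fs/2 = 2.87 kHz, appears at 2.7 kHz.
5.8 kHz mod fs = 0.06 kHz.
0.06 kHz ≤ fs/2 = 2.87 kHz, appears at 0.06 kHz.
18.5 kHz mod fs = 1.28 kHz.
1.28 kHz ≤ fs/2 = 2.87 kHz, appears at 1.28 kHz.
Distinct values: {0.06 kHz, 1.28 kHz, 2.08 kHz, 2.7 kHz}.

0.06 kHz, 1.28 kHz, 2.08 kHz, 2.7 kHz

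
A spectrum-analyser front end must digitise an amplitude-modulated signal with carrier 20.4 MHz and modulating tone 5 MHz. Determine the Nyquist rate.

AM sidebands sit at fc ± fm = 15.4 MHz and 25.4 MHz.
Highest-frequency component: 25.4 MHz.
Nyquist rate = 2 × 25.4 MHz = 50.8 MHz.

50.8 MHz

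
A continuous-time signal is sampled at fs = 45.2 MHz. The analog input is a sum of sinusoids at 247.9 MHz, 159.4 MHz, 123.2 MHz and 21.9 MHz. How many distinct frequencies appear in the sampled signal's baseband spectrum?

3

fs/2 = 22.6 MHz.
247.9 MHz mod fs = 21.9 MHz.
21.9 MHz ≤ fs/2 = 22.6 MHz, appears at 21.9 MHz.
159.4 MHz mod fs = 23.8 MHz.
23.8 MHz > fs/2 = 22.6 MHz, folds to fs − 23.8 MHz = 21.4 MHz.
123.2 MHz mod fs = 32.8 MHz.
32.8 MHz > fs/2 = 22.6 MHz, folds to fs − 32.8 MHz = 12.4 MHz.
21.9 MHz ≤ fs/2 = 22.6 MHz, passes unchanged.
Distinct values: {12.4 MHz, 21.4 MHz, 21.9 MHz} → 3.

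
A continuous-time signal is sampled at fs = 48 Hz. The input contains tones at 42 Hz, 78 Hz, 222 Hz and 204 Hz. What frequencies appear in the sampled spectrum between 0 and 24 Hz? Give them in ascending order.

fs/2 = 24 Hz.
42 Hz > fs/2 = 24 Hz, folds to fs − 42 Hz = 6 Hz.
78 Hz mod fs = 30 Hz.
30 Hz > fs/2 = 24 Hz, folds to fs − 30 Hz = 18 Hz.
222 Hz mod fs = 30 Hz.
30 Hz > fs/2 = 24 Hz, folds to fs − 30 Hz = 18 Hz.
204 Hz mod fs = 12 Hz.
12 Hz ≤ fs/2 = 24 Hz, appears at 12 Hz.
Distinct values: {6 Hz, 12 Hz, 18 Hz}.

6 Hz, 12 Hz, 18 Hz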